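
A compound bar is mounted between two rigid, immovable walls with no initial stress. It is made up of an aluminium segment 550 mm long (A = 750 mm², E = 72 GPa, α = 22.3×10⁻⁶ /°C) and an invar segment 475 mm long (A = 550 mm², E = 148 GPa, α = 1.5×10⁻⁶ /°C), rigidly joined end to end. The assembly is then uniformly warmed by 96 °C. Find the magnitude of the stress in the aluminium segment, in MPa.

σ ≈ 104 MPa (compressive)

If the supports were absent, the total length change would be Σ αᵢΔT Lᵢ = 22.3×10⁻⁶×96×550 + 1.5×10⁻⁶×96×475 = 1.246 mm.
The walls prevent any net length change, so an axial force P (same in every segment) develops. Compatibility: P · Σ Lᵢ/(AᵢEᵢ) = δ_free.
The series flexibility is Σ Lᵢ/(AᵢEᵢ) = 550/(750×72×10³) + 475/(550×148×10³) = 1.602×10⁻⁵ mm/N.
P = 1.246 / 1.602×10⁻⁵ = 77770 N = 77.77 kN, compressive.
σ_{aluminium} = P / A = 77770 / 750 = 103.7 MPa.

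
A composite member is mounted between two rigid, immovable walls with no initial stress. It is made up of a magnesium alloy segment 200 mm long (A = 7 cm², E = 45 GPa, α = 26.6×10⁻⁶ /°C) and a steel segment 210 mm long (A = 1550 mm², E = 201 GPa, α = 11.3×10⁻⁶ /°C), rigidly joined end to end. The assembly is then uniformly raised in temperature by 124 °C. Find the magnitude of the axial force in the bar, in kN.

With the walls removed the bar would change length by δ_free = Σ αᵢΔT Lᵢ = 26.6×10⁻⁶×124×200 + 11.3×10⁻⁶×124×210 = 0.9539 mm.
The walls prevent any net length change, so an axial force P (same in every segment) develops. Compatibility: P · Σ Lᵢ/(AᵢEᵢ) = δ_free.
The series flexibility is Σ Lᵢ/(AᵢEᵢ) = 200/(700×45×10³) + 210/(1550×201×10³) = 7.023×10⁻⁶ mm/N.
Hence P = δ_free / Σ(L/AE) = 0.9539/7.023×10⁻⁶ = 135.8 kN (compressive).

P ≈ 136 kN (compressive)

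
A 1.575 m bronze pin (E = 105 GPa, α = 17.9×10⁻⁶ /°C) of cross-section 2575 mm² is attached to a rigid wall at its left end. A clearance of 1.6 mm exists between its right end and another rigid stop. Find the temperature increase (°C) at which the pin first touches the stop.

The gap closes when αΔT L = 1.6 mm, since the pin is still unstressed at that instant.
So ΔT = g/(αL) = 1.6/(17.9×10⁻⁶ × 1575) = 56.75 °C.

ΔT ≈ 56.8 °C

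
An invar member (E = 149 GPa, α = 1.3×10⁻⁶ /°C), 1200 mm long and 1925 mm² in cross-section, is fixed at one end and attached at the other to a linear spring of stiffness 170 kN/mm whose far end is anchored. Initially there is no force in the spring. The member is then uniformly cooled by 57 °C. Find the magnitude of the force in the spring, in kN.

P ≈ 8.83 kN

The unrestrained thermal change is αΔT L = 1.3×10⁻⁶ × 57 × 1200 = 0.08892 mm.
With a force P in the spring, the elastic change of the member is PL/(AE) and that of the spring is P/k; compatibility requires their sum to equal δ_free.
P [ L/(AE) + 1/k ] = δ_free → P [ 1200/(1925×149×10³) + 1/(170×10³) ] = 0.08892.
P = 0.08892 / 1.007×10⁻⁵ = 8834 N.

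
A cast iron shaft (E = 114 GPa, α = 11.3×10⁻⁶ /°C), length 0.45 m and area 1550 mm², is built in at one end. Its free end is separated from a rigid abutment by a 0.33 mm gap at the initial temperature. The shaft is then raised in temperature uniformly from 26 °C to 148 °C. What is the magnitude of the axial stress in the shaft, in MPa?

σ ≈ 73.6 MPa (compressive)

Free thermal elongation = αΔT L = 11.3×10⁻⁶ × 122 × 450 = 0.6204 mm.
After closing the 0.33 mm clearance, 0.6204 − 0.33 = 0.2904 mm of expansion remains to be suppressed by the wall.
That suppressed elongation corresponds to σ = E·Δ/L = 114×10³ × 0.2904/450 = 73.56 MPa.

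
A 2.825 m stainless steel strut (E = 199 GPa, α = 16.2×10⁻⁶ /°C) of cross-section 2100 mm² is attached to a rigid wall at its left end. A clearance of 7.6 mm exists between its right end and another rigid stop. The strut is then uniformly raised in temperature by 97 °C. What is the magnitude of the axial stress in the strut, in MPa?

σ ≈ 0 MPa

Free thermal elongation = αΔT L = 16.2×10⁻⁶ × 97 × 2825 = 4.439 mm.
This is smaller than the 7.6 mm clearance, so the strut expands freely without reaching the stop — the stress is zero.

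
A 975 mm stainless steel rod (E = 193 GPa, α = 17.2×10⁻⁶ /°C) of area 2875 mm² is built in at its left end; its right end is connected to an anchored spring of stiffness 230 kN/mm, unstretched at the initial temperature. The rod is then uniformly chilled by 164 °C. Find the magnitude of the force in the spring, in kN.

If the spring were absent the rod would shorten by αΔT L = 17.2×10⁻⁶ × 164 × 975 = 2.75 mm.
Let P be the tensile force in the spring. The rod extends elastically by PL/(AE) and the spring stretches by P/k; together these equal δ_free.
So P = δ_free / [L/(AE) + 1/k] = 2.75 / [ 975/(2875×193×10³) + 1/(230×10³) ].
P = 2.75 / 6.105×10⁻⁶ = 450500 N.

P ≈ 450 kN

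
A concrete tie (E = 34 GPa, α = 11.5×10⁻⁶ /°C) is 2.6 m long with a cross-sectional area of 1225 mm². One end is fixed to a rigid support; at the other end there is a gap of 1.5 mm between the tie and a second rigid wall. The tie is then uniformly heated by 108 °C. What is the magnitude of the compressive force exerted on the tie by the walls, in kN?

Free thermal elongation = αΔT L = 11.5×10⁻⁶ × 108 × 2600 = 3.229 mm.
After closing the 1.5 mm clearance, 3.229 − 1.5 = 1.729 mm of expansion remains to be suppressed by the wall.
Compatibility: PL/(AE) = 1.729 mm, so σ = P/A = E × (1.729/2600) = 22.61 MPa.
Force on the wall = σA = 22.61 × 1225 mm² = 27.7 kN.

P ≈ 27.7 kN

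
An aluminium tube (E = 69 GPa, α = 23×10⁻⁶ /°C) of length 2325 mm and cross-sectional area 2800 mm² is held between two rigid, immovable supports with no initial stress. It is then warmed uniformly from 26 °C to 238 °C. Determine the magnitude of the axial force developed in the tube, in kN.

With zero net strain, σ = E·αΔT = 69 GPa × 23×10⁻⁶ × 212 = 336.4 MPa.
P = AEαΔT = 2800 × 69×10³ × 23×10⁻⁶ × 212 = 942 kN (compressive).

P ≈ 942 kN (compressive)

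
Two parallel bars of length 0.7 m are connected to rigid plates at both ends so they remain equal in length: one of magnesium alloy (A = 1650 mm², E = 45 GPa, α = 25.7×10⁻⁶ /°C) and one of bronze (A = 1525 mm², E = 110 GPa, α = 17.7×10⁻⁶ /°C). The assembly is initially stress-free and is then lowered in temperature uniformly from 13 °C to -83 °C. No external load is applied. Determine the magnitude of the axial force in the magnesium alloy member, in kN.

Equilibrium of a rigid end plate with no external load gives equal and opposite internal forces ±P in the two members. Since α_{magnesium alloy} > α_{bronze}, cooling drives the magnesium alloy into tension and the bronze into compression.
Setting the final lengths equal and cancelling L: (α₁ − α₂)ΔT = P/(A₁E₁) + P/(A₂E₂).
|α₁ − α₂|·ΔT = 8×10⁻⁶ × 96 = 0.000768.
1/(A₁E₁) + 1/(A₂E₂) = 1/(1650×45×10³) + 1/(1525×110×10³) = 1.943×10⁻⁸ N⁻¹.
So P = 0.000768 / 1.943×10⁻⁸ = 39.53 kN.

P ≈ 39.5 kN (tensile in the magnesium alloy)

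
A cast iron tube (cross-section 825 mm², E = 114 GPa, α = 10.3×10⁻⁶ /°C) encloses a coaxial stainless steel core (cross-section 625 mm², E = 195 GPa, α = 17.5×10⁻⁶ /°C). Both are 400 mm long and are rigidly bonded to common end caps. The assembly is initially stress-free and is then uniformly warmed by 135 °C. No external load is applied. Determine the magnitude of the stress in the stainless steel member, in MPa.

The stainless steel has the larger α, so on heating it would change length more than the cast iron if both were free. The rigid plates force a common final length, so the stainless steel is put into compression and the cast iron into tension, with equal and opposite forces P (no external load).
Compatibility of the two members (thermal + elastic change equal): (α₁ − α₂)ΔT = P·[1/(A₁E₁) + 1/(A₂E₂)].
|α₁ − α₂|·ΔT = 7.2×10⁻⁶ × 135 = 0.000972.
1/(A₁E₁) + 1/(A₂E₂) = 1/(825×114×10³) + 1/(625×195×10³) = 1.884×10⁻⁸ N⁻¹.
P = 0.000972 / 1.884×10⁻⁸ = 51600 N = 51.6 kN.
σ_{stainless steel} = P/A₂ = 51600/625 = 82.56 MPa, compressive.

σ ≈ 82.6 MPa (compressive)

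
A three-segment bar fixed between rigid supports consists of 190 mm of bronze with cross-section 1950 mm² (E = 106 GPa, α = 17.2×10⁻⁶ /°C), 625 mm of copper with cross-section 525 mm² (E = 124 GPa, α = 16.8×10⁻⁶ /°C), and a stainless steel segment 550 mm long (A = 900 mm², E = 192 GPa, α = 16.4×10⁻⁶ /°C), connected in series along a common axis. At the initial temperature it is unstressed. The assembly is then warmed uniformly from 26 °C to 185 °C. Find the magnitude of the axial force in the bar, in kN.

With the walls removed the bar would change length by δ_free = Σ αᵢΔT Lᵢ = 17.2×10⁻⁶×159×190 + 16.8×10⁻⁶×159×625 + 16.4×10⁻⁶×159×550 = 3.623 mm.
The rigid supports impose zero overall length change; the single axial force P common to all segments must satisfy P Σ Lᵢ/(AᵢEᵢ) = δ_free.
Σ Lᵢ/(AᵢEᵢ) = 190/(1950×106×10³) + 625/(525×124×10³) + 550/(900×192×10³) = 1.37×10⁻⁵ mm/N.
So P = 3.623 / 1.37×10⁻⁵ = 264.4 kN, compressive.

P ≈ 264 kN (compressive)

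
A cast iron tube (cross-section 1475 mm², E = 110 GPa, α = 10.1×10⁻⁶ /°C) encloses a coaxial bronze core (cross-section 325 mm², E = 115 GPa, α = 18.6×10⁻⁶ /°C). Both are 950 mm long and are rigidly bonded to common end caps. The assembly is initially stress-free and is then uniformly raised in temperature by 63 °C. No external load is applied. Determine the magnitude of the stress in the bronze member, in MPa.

Both members must finish at the same length. With the larger α, the bronze tends to over-expand; the plates restrain it, putting the bronze in compression and the cast iron in tension. With no external load the two internal forces are equal and opposite, magnitude P.
Compatibility of the two members (thermal + elastic change equal): (α₁ − α₂)ΔT = P·[1/(A₁E₁) + 1/(A₂E₂)].
|α₁ − α₂|·ΔT = 8.5×10⁻⁶ × 63 = 0.0005355.
1/(A₁E₁) + 1/(A₂E₂) = 1/(1475×110×10³) + 1/(325×115×10³) = 3.292×10⁻⁸ N⁻¹.
So P = 0.0005355 / 3.292×10⁻⁸ = 16.27 kN.
σ_{bronze} = P/A₂ = 16270/325 = 50.05 MPa, compressive.

σ ≈ 50.1 MPa (compressive)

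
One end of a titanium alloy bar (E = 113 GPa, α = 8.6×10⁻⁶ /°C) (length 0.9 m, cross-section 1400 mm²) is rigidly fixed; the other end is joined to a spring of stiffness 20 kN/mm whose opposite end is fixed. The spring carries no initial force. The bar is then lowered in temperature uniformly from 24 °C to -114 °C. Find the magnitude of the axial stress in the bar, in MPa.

Free thermal contraction: δ_free = αΔT L = 8.6×10⁻⁶ × 138 × 900 = 1.068 mm.
Let P be the tensile force in the spring. The bar extends elastically by PL/(AE) and the spring stretches by P/k; together these equal δ_free.
P [ L/(AE) + 1/k ] = δ_free → P [ 900/(1400×113×10³) + 1/(20×10³) ] = 1.068.
P = 1.068 / 5.569×10⁻⁵ = 19180 N.
σ = P/A = 19180/1400 = 13.7 MPa.

σ ≈ 13.7 MPa (tensile)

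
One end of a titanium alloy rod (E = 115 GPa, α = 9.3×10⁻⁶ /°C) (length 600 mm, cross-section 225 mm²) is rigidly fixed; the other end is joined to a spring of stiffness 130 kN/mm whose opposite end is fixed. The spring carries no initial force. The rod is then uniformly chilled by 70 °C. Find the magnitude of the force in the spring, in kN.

P ≈ 12.6 kN

Free thermal contraction: δ_free = αΔT L = 9.3×10⁻⁶ × 70 × 600 = 0.3906 mm.
Let P be the tensile force in the spring. The rod extends elastically by PL/(AE) and the spring stretches by P/k; together these equal δ_free.
So P = δ_free / [L/(AE) + 1/k] = 0.3906 / [ 600/(225×115×10³) + 1/(130×10³) ].
P = 0.3906 / 3.088×10⁻⁵ = 12650 N.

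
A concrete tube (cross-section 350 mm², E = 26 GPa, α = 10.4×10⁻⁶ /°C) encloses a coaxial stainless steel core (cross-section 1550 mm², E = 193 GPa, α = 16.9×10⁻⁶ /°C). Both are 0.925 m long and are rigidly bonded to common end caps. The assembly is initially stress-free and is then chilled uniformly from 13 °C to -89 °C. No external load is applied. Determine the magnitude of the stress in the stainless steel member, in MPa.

σ ≈ 3.78 MPa (tensile)

Equilibrium of a rigid end plate with no external load gives equal and opposite internal forces ±P in the two members. Since α_{stainless steel} > α_{concrete}, cooling drives the stainless steel into tension and the concrete into compression.
Setting the final lengths equal and cancelling L: (α₁ − α₂)ΔT = P/(A₁E₁) + P/(A₂E₂).
|α₁ − α₂|·ΔT = 6.5×10⁻⁶ × 102 = 0.000663.
1/(A₁E₁) + 1/(A₂E₂) = 1/(350×26×10³) + 1/(1550×193×10³) = 1.132×10⁻⁷ N⁻¹.
So P = 0.000663 / 1.132×10⁻⁷ = 5.855 kN.
σ_{stainless steel} = P/A₂ = 5855/1550 = 3.778 MPa, tensile.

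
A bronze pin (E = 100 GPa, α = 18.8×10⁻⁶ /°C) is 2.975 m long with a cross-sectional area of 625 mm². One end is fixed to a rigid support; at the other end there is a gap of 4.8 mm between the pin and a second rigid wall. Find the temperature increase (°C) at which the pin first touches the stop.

ΔT ≈ 85.8 °C

The gap closes when αΔT L = 4.8 mm, since the pin is still unstressed at that instant.
ΔT = 4.8 / (18.8×10⁻⁶ × 2975) = 85.82 °C.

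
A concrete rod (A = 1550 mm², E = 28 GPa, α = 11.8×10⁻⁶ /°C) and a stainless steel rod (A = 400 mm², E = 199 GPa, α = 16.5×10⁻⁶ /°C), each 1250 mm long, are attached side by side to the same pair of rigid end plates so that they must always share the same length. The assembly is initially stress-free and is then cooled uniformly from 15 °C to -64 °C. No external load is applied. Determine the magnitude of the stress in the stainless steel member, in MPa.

Both members must finish at the same length. With the larger α, the stainless steel tends to over-contract; the plates restrain it, putting the stainless steel in tension and the concrete in compression. With no external load the two internal forces are equal and opposite, magnitude P.
Compatibility of the two members (thermal + elastic change equal): (α₁ − α₂)ΔT = P·[1/(A₁E₁) + 1/(A₂E₂)].
|α₁ − α₂|·ΔT = 4.7×10⁻⁶ × 79 = 0.0003713.
1/(A₁E₁) + 1/(A₂E₂) = 1/(1550×28×10³) + 1/(400×199×10³) = 3.56×10⁻⁸ N⁻¹.
So P = 0.0003713 / 3.56×10⁻⁸ = 10.43 kN.
σ_{stainless steel} = P/A₂ = 10430/400 = 26.07 MPa, tensile.

σ ≈ 26.1 MPa (tensile)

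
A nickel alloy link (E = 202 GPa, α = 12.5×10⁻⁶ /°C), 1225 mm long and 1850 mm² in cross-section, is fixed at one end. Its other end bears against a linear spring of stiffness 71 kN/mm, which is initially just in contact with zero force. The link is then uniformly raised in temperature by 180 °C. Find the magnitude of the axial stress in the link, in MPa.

σ ≈ 85.8 MPa (compressive)

The unrestrained thermal change is αΔT L = 12.5×10⁻⁶ × 180 × 1225 = 2.756 mm.
Let P be the compressive force at the spring. The link shortens elastically by PL/(AE) and the spring compresses by P/k; together these equal δ_free.
P [ L/(AE) + 1/k ] = δ_free → P [ 1225/(1850×202×10³) + 1/(71×10³) ] = 2.756.
P = 2.756 / 1.736×10⁻⁵ = 158700 N.
σ = P/A = 158700/1850 = 85.81 MPa.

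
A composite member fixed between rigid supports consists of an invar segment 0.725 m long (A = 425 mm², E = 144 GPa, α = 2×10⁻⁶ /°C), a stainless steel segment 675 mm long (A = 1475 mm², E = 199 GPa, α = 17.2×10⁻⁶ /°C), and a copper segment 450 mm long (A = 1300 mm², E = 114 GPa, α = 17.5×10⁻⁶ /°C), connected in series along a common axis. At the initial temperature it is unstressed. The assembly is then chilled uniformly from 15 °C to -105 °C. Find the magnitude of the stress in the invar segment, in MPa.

σ ≈ 344 MPa (tensile)

With the walls removed the bar would change length by δ_free = Σ αᵢΔT Lᵢ = 2×10⁻⁶×120×725 + 17.2×10⁻⁶×120×675 + 17.5×10⁻⁶×120×450 = 2.512 mm.
The walls prevent any net length change, so an axial force P (same in every segment) develops. Compatibility: P · Σ Lᵢ/(AᵢEᵢ) = δ_free.
Σ Lᵢ/(AᵢEᵢ) = 725/(425×144×10³) + 675/(1475×199×10³) + 450/(1300×114×10³) = 1.718×10⁻⁵ mm/N.
P = 2.512 / 1.718×10⁻⁵ = 146200 N = 146.2 kN, tensile.
σ_{invar} = P / A = 146200 / 425 = 344 MPa.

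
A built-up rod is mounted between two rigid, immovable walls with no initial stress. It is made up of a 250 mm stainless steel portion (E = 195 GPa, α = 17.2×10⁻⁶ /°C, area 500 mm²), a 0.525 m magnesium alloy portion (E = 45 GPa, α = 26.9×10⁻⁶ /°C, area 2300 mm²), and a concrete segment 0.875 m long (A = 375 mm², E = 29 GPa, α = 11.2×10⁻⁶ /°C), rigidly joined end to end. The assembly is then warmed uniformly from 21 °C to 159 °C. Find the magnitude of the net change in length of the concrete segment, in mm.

If the supports were absent, the total length change would be Σ αᵢΔT Lᵢ = 17.2×10⁻⁶×138×250 + 26.9×10⁻⁶×138×525 + 11.2×10⁻⁶×138×875 = 3.895 mm.
The rigid supports impose zero overall length change; the single axial force P common to all segments must satisfy P Σ Lᵢ/(AᵢEᵢ) = δ_free.
The series flexibility is Σ Lᵢ/(AᵢEᵢ) = 250/(500×195×10³) + 525/(2300×45×10³) + 875/(375×29×10³) = 8.81×10⁻⁵ mm/N.
P = 3.895 / 8.81×10⁻⁵ = 44210 N = 44.21 kN, compressive.
For the concrete segment, free thermal change = 11.2×10⁻⁶×138×875 = 1.352 mm and elastic change from P = 44210×875/(375×29×10³) = 3.557 mm; these oppose, so the net change is 2.2 mm (segment shortens).

|ΔL| ≈ 2.2 mm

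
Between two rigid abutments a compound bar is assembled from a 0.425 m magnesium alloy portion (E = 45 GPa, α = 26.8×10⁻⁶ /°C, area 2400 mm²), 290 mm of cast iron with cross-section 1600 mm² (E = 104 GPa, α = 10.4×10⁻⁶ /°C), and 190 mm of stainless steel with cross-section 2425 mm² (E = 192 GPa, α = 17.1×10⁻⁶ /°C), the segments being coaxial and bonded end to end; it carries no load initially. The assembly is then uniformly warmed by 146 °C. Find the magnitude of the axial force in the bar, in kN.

Free thermal expansion of the whole bar: Σ αᵢΔT Lᵢ = 26.8×10⁻⁶×146×425 + 10.4×10⁻⁶×146×290 + 17.1×10⁻⁶×146×190 = 2.578 mm.
The walls prevent any net length change, so an axial force P (same in every segment) develops. Compatibility: P · Σ Lᵢ/(AᵢEᵢ) = δ_free.
The series flexibility is Σ Lᵢ/(AᵢEᵢ) = 425/(2400×45×10³) + 290/(1600×104×10³) + 190/(2425×192×10³) = 6.086×10⁻⁶ mm/N.
So P = 2.578 / 6.086×10⁻⁶ = 423.5 kN, compressive.

P ≈ 424 kN (compressive)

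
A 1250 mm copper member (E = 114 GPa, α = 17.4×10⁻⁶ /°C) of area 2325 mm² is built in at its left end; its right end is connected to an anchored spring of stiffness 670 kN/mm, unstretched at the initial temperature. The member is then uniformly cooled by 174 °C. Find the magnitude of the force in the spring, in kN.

P ≈ 610 kN

If the spring were absent the member would shorten by αΔT L = 17.4×10⁻⁶ × 174 × 1250 = 3.784 mm.
Let P be the tensile force in the spring. The member extends elastically by PL/(AE) and the spring stretches by P/k; together these equal δ_free.
So P = δ_free / [L/(AE) + 1/k] = 3.784 / [ 1250/(2325×114×10³) + 1/(670×10³) ].
P = 3.784 / 6.209×10⁻⁶ = 609600 N.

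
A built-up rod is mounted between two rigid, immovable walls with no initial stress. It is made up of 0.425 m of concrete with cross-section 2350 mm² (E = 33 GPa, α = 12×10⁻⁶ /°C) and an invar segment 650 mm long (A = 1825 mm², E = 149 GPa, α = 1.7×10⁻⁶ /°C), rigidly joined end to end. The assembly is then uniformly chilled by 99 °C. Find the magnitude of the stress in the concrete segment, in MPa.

σ ≈ 33.2 MPa (tensile)

If the supports were absent, the total length change would be Σ αᵢΔT Lᵢ = 12×10⁻⁶×99×425 + 1.7×10⁻⁶×99×650 = 0.6143 mm.
The rigid supports impose zero overall length change; the single axial force P common to all segments must satisfy P Σ Lᵢ/(AᵢEᵢ) = δ_free.
Σ Lᵢ/(AᵢEᵢ) = 425/(2350×33×10³) + 650/(1825×149×10³) = 7.871×10⁻⁶ mm/N.
So P = 0.6143 / 7.871×10⁻⁶ = 78.05 kN, tensile.
σ_{concrete} = P / A = 78050 / 2350 = 33.21 MPa.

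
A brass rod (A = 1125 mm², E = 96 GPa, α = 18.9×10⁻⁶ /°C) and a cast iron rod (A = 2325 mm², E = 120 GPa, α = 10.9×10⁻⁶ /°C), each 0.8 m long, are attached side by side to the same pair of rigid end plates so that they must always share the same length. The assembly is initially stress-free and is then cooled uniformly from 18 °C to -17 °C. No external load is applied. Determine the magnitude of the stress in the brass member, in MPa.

Both members must finish at the same length. With the larger α, the brass tends to over-contract; the plates restrain it, putting the brass in tension and the cast iron in compression. With no external load the two internal forces are equal and opposite, magnitude P.
Equating the net (thermal + elastic) strains gives |α₁ − α₂|·ΔT = P·[1/(A₁E₁) + 1/(A₂E₂)].
|α₁ − α₂|·ΔT = 8×10⁻⁶ × 35 = 0.00028.
1/(A₁E₁) + 1/(A₂E₂) = 1/(1125×96×10³) + 1/(2325×120×10³) = 1.284×10⁻⁸ N⁻¹.
So P = 0.00028 / 1.284×10⁻⁸ = 21.8 kN.
σ_{brass} = P/A₁ = 21800/1125 = 19.38 MPa, tensile.

σ ≈ 19.4 MPa (tensile)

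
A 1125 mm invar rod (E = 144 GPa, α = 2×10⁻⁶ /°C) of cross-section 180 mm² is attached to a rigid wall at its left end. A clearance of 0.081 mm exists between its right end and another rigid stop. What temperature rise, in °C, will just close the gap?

Contact occurs when the free expansion equals the gap: αΔT L = 0.081 mm.
ΔT = 0.081 / (2×10⁻⁶ × 1125) = 36 °C.

ΔT ≈ 36 °C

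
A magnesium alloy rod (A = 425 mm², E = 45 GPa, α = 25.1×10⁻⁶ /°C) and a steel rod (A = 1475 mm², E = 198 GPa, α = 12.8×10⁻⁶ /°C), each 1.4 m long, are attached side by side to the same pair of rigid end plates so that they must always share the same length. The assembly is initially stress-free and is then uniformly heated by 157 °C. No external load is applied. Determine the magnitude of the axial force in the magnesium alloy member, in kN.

Both members must finish at the same length. With the larger α, the magnesium alloy tends to over-expand; the plates restrain it, putting the magnesium alloy in compression and the steel in tension. With no external load the two internal forces are equal and opposite, magnitude P.
Compatibility of the two members (thermal + elastic change equal): (α₁ − α₂)ΔT = P·[1/(A₁E₁) + 1/(A₂E₂)].
|α₁ − α₂|·ΔT = 12.3×10⁻⁶ × 157 = 0.001931.
1/(A₁E₁) + 1/(A₂E₂) = 1/(425×45×10³) + 1/(1475×198×10³) = 5.571×10⁻⁸ N⁻¹.
So P = 0.001931 / 5.571×10⁻⁸ = 34.66 kN.

P ≈ 34.7 kN (compressive in the magnesium alloy)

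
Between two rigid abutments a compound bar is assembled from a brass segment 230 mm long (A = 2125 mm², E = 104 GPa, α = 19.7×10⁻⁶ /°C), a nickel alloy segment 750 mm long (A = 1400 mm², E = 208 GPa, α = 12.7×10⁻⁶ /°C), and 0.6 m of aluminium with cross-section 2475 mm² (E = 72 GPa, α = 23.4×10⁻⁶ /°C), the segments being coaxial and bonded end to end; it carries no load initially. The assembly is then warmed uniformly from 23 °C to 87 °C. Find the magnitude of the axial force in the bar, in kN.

P ≈ 257 kN (compressive)

With the walls removed the bar would change length by δ_free = Σ αᵢΔT Lᵢ = 19.7×10⁻⁶×64×230 + 12.7×10⁻⁶×64×750 + 23.4×10⁻⁶×64×600 = 1.798 mm.
The walls prevent any net length change, so an axial force P (same in every segment) develops. Compatibility: P · Σ Lᵢ/(AᵢEᵢ) = δ_free.
Σ Lᵢ/(AᵢEᵢ) = 230/(2125×104×10³) + 750/(1400×208×10³) + 600/(2475×72×10³) = 6.983×10⁻⁶ mm/N.
Hence P = δ_free / Σ(L/AE) = 1.798/6.983×10⁻⁶ = 257.5 kN (compressive).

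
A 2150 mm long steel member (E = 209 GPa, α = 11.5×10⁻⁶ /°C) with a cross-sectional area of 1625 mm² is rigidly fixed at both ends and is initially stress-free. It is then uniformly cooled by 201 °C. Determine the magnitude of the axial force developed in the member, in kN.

P ≈ 785 kN (tensile)

Full restraint means ε = 0, so the stress is σ = EαΔT = 209×10³ × 11.5×10⁻⁶ × 201 = 483.1 MPa.
P = AEαΔT = 1625 × 209×10³ × 11.5×10⁻⁶ × 201 = 785 kN (tensile).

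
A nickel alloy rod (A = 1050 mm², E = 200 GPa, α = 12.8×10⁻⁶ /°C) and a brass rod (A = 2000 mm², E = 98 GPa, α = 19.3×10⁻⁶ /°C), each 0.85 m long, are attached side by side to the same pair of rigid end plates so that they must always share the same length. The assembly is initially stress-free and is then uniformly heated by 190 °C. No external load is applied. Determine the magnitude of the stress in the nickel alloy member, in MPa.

Equilibrium of a rigid end plate with no external load gives equal and opposite internal forces ±P in the two members. Since α_{brass} > α_{nickel alloy}, heating drives the brass into compression and the nickel alloy into tension.
Setting the final lengths equal and cancelling L: (α₁ − α₂)ΔT = P/(A₁E₁) + P/(A₂E₂).
|α₁ − α₂|·ΔT = 6.5×10⁻⁶ × 190 = 0.001235.
1/(A₁E₁) + 1/(A₂E₂) = 1/(1050×200×10³) + 1/(2000×98×10³) = 9.864×10⁻⁹ N⁻¹.
So P = 0.001235 / 9.864×10⁻⁹ = 125.2 kN.
σ_{nickel alloy} = P/A₁ = 125200/1050 = 119.2 MPa, tensile.

σ ≈ 119 MPa (tensile)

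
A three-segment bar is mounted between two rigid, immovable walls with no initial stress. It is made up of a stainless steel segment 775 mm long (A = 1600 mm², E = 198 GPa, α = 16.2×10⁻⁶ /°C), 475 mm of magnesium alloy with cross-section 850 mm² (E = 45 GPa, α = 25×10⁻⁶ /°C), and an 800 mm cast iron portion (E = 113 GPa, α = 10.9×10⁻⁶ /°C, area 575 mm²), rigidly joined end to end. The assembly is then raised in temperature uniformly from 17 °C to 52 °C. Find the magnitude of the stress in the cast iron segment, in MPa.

σ ≈ 74.2 MPa (compressive)

With the walls removed the bar would change length by δ_free = Σ αᵢΔT Lᵢ = 16.2×10⁻⁶×35×775 + 25×10⁻⁶×35×475 + 10.9×10⁻⁶×35×800 = 1.16 mm.
The walls prevent any net length change, so an axial force P (same in every segment) develops. Compatibility: P · Σ Lᵢ/(AᵢEᵢ) = δ_free.
The series flexibility is Σ Lᵢ/(AᵢEᵢ) = 775/(1600×198×10³) + 475/(850×45×10³) + 800/(575×113×10³) = 2.718×10⁻⁵ mm/N.
So P = 1.16 / 2.718×10⁻⁵ = 42.69 kN, compressive.
σ_{cast iron} = P / A = 42690 / 575 = 74.25 MPa.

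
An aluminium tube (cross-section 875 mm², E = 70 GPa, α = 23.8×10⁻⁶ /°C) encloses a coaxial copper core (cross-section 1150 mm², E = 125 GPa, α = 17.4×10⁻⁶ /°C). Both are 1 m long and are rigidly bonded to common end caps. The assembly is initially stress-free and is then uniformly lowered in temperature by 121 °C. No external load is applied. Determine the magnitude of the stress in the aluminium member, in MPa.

The aluminium has the larger α, so on cooling it would change length more than the copper if both were free. The rigid plates force a common final length, so the aluminium is put into tension and the copper into compression, with equal and opposite forces P (no external load).
Equating the net (thermal + elastic) strains gives |α₁ − α₂|·ΔT = P·[1/(A₁E₁) + 1/(A₂E₂)].
|α₁ − α₂|·ΔT = 6.4×10⁻⁶ × 121 = 0.0007744.
1/(A₁E₁) + 1/(A₂E₂) = 1/(875×70×10³) + 1/(1150×125×10³) = 2.328×10⁻⁸ N⁻¹.
P = 0.0007744 / 2.328×10⁻⁸ = 33260 N = 33.26 kN.
σ_{aluminium} = P/A₁ = 33260/875 = 38.01 MPa, tensile.

σ ≈ 38 MPa (tensile)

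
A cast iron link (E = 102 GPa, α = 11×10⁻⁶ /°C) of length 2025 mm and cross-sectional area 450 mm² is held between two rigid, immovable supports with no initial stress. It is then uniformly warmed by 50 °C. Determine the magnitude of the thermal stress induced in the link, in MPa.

The supports are rigid, so the total axial strain is zero. The restrained thermal strain is ε = αΔT = 11×10⁻⁶ × 50 = 550×10⁻⁶.
Hence σ = E·αΔT = 102×10³ × 550×10⁻⁶ = 56.1 MPa, compressive.

σ ≈ 56.1 MPa (compressive)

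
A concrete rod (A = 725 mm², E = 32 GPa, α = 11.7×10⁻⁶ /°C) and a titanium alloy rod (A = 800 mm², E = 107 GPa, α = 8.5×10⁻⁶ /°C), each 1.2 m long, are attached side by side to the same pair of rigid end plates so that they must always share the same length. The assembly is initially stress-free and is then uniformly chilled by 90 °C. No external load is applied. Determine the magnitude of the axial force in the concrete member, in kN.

The concrete has the larger α, so on cooling it would change length more than the titanium alloy if both were free. The rigid plates force a common final length, so the concrete is put into tension and the titanium alloy into compression, with equal and opposite forces P (no external load).
Compatibility of the two members (thermal + elastic change equal): (α₁ − α₂)ΔT = P·[1/(A₁E₁) + 1/(A₂E₂)].
|α₁ − α₂|·ΔT = 3.2×10⁻⁶ × 90 = 0.000288.
1/(A₁E₁) + 1/(A₂E₂) = 1/(725×32×10³) + 1/(800×107×10³) = 5.479×10⁻⁸ N⁻¹.
So P = 0.000288 / 5.479×10⁻⁸ = 5.257 kN.

P ≈ 5.26 kN (tensile in the concrete)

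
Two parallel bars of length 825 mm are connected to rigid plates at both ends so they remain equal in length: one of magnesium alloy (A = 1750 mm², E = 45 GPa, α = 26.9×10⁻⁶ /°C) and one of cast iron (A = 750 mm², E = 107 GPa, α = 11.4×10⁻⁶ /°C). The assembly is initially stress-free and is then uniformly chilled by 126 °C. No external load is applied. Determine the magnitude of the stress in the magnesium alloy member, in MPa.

σ ≈ 44.4 MPa (tensile)

The magnesium alloy has the larger α, so on cooling it would change length more than the cast iron if both were free. The rigid plates force a common final length, so the magnesium alloy is put into tension and the cast iron into compression, with equal and opposite forces P (no external load).
Equating the net (thermal + elastic) strains gives |α₁ − α₂|·ΔT = P·[1/(A₁E₁) + 1/(A₂E₂)].
|α₁ − α₂|·ΔT = 15.5×10⁻⁶ × 126 = 0.001953.
1/(A₁E₁) + 1/(A₂E₂) = 1/(1750×45×10³) + 1/(750×107×10³) = 2.516×10⁻⁸ N⁻¹.
So P = 0.001953 / 2.516×10⁻⁸ = 77.62 kN.
σ_{magnesium alloy} = P/A₁ = 77620/1750 = 44.36 MPa, tensile.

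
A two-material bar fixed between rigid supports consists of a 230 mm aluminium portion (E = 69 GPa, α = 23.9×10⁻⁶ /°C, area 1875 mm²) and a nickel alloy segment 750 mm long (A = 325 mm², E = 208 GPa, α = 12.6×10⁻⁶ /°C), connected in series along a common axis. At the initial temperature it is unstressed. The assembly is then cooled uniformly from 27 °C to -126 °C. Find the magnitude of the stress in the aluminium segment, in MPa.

σ ≈ 94.8 MPa (tensile)

Free thermal contraction of the whole bar: Σ αᵢΔT Lᵢ = 23.9×10⁻⁶×153×230 + 12.6×10⁻⁶×153×750 = 2.287 mm.
Since the ends are fixed, an axial force P builds up, equal in every segment, with P · Σ Lᵢ/(AᵢEᵢ) = δ_free.
The series flexibility is Σ Lᵢ/(AᵢEᵢ) = 230/(1875×69×10³) + 750/(325×208×10³) = 1.287×10⁻⁵ mm/N.
Hence P = δ_free / Σ(L/AE) = 2.287/1.287×10⁻⁵ = 177.7 kN (tensile).
σ_{aluminium} = P / A = 177700 / 1875 = 94.75 MPa.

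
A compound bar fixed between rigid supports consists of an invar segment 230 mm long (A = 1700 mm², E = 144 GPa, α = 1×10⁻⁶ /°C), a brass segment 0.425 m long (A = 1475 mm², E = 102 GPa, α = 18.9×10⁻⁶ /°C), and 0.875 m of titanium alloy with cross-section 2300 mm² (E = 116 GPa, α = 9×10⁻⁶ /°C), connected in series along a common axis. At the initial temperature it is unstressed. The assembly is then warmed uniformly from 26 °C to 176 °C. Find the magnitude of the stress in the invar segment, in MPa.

σ ≈ 202 MPa (compressive)

With the walls removed the bar would change length by δ_free = Σ αᵢΔT Lᵢ = 1×10⁻⁶×150×230 + 18.9×10⁻⁶×150×425 + 9×10⁻⁶×150×875 = 2.421 mm.
Since the ends are fixed, an axial force P builds up, equal in every segment, with P · Σ Lᵢ/(AᵢEᵢ) = δ_free.
Σ Lᵢ/(AᵢEᵢ) = 230/(1700×144×10³) + 425/(1475×102×10³) + 875/(2300×116×10³) = 7.044×10⁻⁶ mm/N.
So P = 2.421 / 7.044×10⁻⁶ = 343.6 kN, compressive.
σ_{invar} = P / A = 343600 / 1700 = 202.1 MPa.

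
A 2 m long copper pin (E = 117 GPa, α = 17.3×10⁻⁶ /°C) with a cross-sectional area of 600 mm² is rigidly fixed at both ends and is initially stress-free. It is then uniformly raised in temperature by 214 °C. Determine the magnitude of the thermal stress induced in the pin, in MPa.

Because both ends are immovable the net strain is zero, and the suppressed thermal strain is αΔT = 17.3×10⁻⁶ × 214 = 3702.2×10⁻⁶.
Hence σ = E·αΔT = 117×10³ × 3702.2×10⁻⁶ = 433.2 MPa, compressive.

σ ≈ 433 MPa (compressive)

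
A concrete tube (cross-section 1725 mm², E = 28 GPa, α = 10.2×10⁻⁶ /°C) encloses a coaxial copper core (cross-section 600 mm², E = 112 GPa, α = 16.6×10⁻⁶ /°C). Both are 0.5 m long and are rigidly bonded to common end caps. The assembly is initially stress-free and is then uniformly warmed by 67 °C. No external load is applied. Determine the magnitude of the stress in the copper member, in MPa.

Both members must finish at the same length. With the larger α, the copper tends to over-expand; the plates restrain it, putting the copper in compression and the concrete in tension. With no external load the two internal forces are equal and opposite, magnitude P.
Equating the net (thermal + elastic) strains gives |α₁ − α₂|·ΔT = P·[1/(A₁E₁) + 1/(A₂E₂)].
|α₁ − α₂|·ΔT = 6.4×10⁻⁶ × 67 = 0.0004288.
1/(A₁E₁) + 1/(A₂E₂) = 1/(1725×28×10³) + 1/(600×112×10³) = 3.558×10⁻⁸ N⁻¹.
P = 0.0004288 / 3.558×10⁻⁸ = 12050 N = 12.05 kN.
σ_{copper} = P/A₂ = 12050/600 = 20.08 MPa, compressive.

σ ≈ 20.1 MPa (compressive)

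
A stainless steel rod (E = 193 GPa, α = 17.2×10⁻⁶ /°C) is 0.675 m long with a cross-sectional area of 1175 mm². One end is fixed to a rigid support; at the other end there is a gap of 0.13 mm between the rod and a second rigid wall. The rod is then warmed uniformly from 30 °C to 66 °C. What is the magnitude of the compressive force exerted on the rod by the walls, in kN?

Free thermal elongation = αΔT L = 17.2×10⁻⁶ × 36 × 675 = 0.418 mm.
This exceeds the 0.13 mm gap, so the wall pushes back. The portion of expansion that must be recovered elastically is δ_free − gap = 0.418 − 0.13 = 0.288 mm.
So σ = E(δ_free − g)/L = 193×10³ × 0.288/675 = 82.34 MPa.
P = σA = 82.34 × 1175 = 96.74 kN.

P ≈ 96.7 kN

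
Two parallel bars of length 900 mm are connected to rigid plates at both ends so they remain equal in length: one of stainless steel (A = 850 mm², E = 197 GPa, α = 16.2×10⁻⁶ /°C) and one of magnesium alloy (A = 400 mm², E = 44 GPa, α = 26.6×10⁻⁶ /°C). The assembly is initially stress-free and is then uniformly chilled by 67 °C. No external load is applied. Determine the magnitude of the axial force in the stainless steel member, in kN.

Both members must finish at the same length. With the larger α, the magnesium alloy tends to over-contract; the plates restrain it, putting the magnesium alloy in tension and the stainless steel in compression. With no external load the two internal forces are equal and opposite, magnitude P.
Compatibility of the two members (thermal + elastic change equal): (α₁ − α₂)ΔT = P·[1/(A₁E₁) + 1/(A₂E₂)].
|α₁ − α₂|·ΔT = 10.4×10⁻⁶ × 67 = 0.0006968.
1/(A₁E₁) + 1/(A₂E₂) = 1/(850×197×10³) + 1/(400×44×10³) = 6.279×10⁻⁸ N⁻¹.
So P = 0.0006968 / 6.279×10⁻⁸ = 11.1 kN.

P ≈ 11.1 kN (compressive in the stainless steel)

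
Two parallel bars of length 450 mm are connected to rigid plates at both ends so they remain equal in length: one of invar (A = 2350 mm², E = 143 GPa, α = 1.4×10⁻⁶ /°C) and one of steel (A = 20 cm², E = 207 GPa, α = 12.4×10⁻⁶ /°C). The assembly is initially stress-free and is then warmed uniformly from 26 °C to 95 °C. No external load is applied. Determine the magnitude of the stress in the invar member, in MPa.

The steel has the larger α, so on heating it would change length more than the invar if both were free. The rigid plates force a common final length, so the steel is put into compression and the invar into tension, with equal and opposite forces P (no external load).
Compatibility of the two members (thermal + elastic change equal): (α₁ − α₂)ΔT = P·[1/(A₁E₁) + 1/(A₂E₂)].
|α₁ − α₂|·ΔT = 11×10⁻⁶ × 69 = 0.000759.
1/(A₁E₁) + 1/(A₂E₂) = 1/(2350×143×10³) + 1/(2000×207×10³) = 5.391×10⁻⁹ N⁻¹.
So P = 0.000759 / 5.391×10⁻⁹ = 140.8 kN.
σ_{invar} = P/A₁ = 140800/2350 = 59.91 MPa, tensile.

σ ≈ 59.9 MPa (tensile)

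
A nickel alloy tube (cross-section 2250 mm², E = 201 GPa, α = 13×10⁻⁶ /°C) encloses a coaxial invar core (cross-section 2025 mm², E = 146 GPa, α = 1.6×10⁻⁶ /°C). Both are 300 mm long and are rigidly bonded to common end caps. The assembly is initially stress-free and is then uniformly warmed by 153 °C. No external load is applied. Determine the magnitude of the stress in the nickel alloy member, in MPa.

σ ≈ 139 MPa (compressive)

Both members must finish at the same length. With the larger α, the nickel alloy tends to over-expand; the plates restrain it, putting the nickel alloy in compression and the invar in tension. With no external load the two internal forces are equal and opposite, magnitude P.
Setting the final lengths equal and cancelling L: (α₁ − α₂)ΔT = P/(A₁E₁) + P/(A₂E₂).
|α₁ − α₂|·ΔT = 11.4×10⁻⁶ × 153 = 0.001744.
1/(A₁E₁) + 1/(A₂E₂) = 1/(2250×201×10³) + 1/(2025×146×10³) = 5.594×10⁻⁹ N⁻¹.
P = 0.001744 / 5.594×10⁻⁹ = 311800 N = 311.8 kN.
σ_{nickel alloy} = P/A₁ = 311800/2250 = 138.6 MPa, compressive.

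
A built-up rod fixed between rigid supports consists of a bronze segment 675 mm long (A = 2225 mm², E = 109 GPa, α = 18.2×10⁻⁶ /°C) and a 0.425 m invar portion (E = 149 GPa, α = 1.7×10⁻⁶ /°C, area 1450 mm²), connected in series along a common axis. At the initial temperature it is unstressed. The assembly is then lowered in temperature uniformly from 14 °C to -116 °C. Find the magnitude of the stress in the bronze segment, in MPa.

Free thermal contraction of the whole bar: Σ αᵢΔT Lᵢ = 18.2×10⁻⁶×130×675 + 1.7×10⁻⁶×130×425 = 1.691 mm.
Since the ends are fixed, an axial force P builds up, equal in every segment, with P · Σ Lᵢ/(AᵢEᵢ) = δ_free.
The series flexibility is Σ Lᵢ/(AᵢEᵢ) = 675/(2225×109×10³) + 425/(1450×149×10³) = 4.75×10⁻⁶ mm/N.
So P = 1.691 / 4.75×10⁻⁶ = 356 kN, tensile.
σ_{bronze} = P / A = 356000 / 2225 = 160 MPa.

σ ≈ 160 MPa (tensile)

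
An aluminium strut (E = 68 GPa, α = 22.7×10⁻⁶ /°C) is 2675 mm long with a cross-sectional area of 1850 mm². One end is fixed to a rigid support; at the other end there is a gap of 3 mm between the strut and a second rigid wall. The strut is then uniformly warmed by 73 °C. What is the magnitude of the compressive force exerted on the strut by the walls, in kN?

Free thermal elongation = αΔT L = 22.7×10⁻⁶ × 73 × 2675 = 4.433 mm.
The gap closes (δ_free > 3 mm) and the wall then resists a further 4.433 − 3 = 1.433 mm of expansion.
That suppressed elongation corresponds to σ = E·Δ/L = 68×10³ × 1.433/2675 = 36.42 MPa.
P = σA = 36.42 × 1850 = 67.38 kN.

P ≈ 67.4 kN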